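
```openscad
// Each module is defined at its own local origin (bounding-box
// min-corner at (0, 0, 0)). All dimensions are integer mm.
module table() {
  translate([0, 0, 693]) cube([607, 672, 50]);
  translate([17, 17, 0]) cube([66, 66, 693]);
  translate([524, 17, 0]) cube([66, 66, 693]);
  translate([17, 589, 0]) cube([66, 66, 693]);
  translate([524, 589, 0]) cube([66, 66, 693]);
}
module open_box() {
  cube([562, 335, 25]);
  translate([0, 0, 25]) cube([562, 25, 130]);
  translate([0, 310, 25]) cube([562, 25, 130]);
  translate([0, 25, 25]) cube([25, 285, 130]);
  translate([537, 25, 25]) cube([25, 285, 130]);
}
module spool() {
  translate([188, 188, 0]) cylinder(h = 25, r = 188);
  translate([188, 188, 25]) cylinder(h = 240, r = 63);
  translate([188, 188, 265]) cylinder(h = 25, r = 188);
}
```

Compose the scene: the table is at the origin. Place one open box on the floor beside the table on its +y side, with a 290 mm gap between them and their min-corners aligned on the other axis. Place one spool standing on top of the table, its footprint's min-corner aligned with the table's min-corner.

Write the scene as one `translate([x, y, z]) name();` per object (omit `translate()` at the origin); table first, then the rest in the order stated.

table();
translate([0, 962, 0]) open_box();
translate([0, 0, 743]) spool();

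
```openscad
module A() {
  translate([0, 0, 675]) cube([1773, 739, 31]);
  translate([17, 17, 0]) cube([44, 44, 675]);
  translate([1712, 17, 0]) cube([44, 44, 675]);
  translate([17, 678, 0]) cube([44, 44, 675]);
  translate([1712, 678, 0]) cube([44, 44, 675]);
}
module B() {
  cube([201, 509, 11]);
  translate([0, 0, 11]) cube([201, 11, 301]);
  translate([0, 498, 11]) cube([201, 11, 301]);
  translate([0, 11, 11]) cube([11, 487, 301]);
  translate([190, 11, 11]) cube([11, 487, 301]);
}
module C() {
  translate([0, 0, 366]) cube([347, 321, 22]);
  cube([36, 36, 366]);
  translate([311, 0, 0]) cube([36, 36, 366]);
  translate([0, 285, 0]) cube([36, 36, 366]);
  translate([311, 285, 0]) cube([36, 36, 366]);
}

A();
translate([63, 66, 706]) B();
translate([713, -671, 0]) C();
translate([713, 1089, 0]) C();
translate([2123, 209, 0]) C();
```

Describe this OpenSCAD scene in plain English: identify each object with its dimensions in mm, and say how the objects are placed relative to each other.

A is a rectangular dining table. The top is 1773×739×31 mm with its upper surface at z = 706 mm. It stands on four 44×44 mm square legs, each inset 17 mm from the nearest pair of top edges, running from the floor to the underside of the top.

B is an open storage box with external size 201×509×312 mm and wall thickness 11 mm (the base is also 11 mm thick). The base covers the whole footprint; the four walls stand on the base, with the y-facing walls full-width and the x-facing walls fitting between their inner faces.

C is a simple wooden stool: a rectangular seat 347 mm (x) by 321 mm (y), 22 mm thick, top face at z = 388 mm, on four square legs, each 36×36 mm in cross-section. The legs rest on z = 0, each flush with a corner of the seat.

The open box is on top of the table. Three stools sit around the table at the −y, +y, +x sides.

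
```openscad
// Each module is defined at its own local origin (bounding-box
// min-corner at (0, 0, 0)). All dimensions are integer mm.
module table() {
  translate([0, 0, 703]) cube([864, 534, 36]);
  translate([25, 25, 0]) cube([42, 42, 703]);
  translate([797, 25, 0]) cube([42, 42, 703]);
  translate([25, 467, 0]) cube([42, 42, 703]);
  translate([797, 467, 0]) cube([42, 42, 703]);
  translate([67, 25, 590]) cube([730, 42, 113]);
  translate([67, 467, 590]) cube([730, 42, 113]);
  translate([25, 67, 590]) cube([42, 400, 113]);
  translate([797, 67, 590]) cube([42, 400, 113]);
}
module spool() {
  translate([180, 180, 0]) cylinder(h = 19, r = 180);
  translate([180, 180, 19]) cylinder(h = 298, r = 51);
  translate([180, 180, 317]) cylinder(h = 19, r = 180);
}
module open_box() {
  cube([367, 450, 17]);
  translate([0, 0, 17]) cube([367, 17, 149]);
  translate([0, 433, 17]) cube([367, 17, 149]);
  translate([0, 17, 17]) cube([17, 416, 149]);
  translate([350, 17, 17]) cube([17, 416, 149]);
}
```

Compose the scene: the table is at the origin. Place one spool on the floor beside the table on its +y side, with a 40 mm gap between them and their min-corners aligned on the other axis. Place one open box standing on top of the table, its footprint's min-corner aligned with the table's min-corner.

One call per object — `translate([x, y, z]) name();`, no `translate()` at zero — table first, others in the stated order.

table();
translate([0, 574, 0]) spool();
translate([0, 0, 739]) open_box();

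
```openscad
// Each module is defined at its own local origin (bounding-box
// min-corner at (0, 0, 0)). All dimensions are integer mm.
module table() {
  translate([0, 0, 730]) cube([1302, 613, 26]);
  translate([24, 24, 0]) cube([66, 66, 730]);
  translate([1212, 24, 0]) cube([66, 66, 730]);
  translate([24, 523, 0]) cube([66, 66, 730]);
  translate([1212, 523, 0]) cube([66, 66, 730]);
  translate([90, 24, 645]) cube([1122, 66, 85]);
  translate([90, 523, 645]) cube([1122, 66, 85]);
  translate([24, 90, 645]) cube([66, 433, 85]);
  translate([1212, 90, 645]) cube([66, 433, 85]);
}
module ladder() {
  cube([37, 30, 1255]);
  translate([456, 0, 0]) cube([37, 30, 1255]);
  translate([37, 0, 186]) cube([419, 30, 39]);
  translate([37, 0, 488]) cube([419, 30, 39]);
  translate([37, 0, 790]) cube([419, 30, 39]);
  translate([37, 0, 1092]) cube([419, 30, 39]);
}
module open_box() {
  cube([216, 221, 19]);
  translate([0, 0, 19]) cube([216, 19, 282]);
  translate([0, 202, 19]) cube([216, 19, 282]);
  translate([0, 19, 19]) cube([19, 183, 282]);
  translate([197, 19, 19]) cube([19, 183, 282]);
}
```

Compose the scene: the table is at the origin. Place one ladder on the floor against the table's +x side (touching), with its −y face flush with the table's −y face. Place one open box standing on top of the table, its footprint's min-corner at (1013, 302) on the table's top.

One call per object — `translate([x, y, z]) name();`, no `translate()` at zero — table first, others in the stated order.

table();
translate([1302, 0, 0]) ladder();
translate([1013, 302, 756]) open_box();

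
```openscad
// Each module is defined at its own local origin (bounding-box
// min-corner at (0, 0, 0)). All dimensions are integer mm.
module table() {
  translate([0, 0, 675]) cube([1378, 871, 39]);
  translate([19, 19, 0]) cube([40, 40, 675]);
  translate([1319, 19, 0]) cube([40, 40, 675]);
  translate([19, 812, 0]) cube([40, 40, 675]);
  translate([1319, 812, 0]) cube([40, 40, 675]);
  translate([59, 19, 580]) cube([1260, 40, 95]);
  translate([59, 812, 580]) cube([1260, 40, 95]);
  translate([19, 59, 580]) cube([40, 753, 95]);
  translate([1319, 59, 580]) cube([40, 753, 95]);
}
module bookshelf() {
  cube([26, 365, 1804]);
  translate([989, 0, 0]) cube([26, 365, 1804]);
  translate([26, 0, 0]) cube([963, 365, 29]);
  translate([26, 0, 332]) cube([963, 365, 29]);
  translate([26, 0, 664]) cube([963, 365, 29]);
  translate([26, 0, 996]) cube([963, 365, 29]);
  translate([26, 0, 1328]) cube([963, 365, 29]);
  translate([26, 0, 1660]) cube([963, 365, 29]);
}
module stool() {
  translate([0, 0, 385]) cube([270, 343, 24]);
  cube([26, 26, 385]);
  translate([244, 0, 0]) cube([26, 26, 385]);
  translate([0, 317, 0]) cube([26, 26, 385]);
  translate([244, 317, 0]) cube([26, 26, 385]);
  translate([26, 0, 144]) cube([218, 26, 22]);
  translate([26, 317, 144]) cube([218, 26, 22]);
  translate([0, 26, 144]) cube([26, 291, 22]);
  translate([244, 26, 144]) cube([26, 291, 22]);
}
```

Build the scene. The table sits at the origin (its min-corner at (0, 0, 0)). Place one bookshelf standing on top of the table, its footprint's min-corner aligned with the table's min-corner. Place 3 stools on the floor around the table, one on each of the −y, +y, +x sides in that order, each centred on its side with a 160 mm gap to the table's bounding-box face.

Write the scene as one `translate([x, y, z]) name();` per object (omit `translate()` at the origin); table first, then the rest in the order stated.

table();
translate([0, 0, 714]) bookshelf();
translate([554, -503, 0]) stool();
translate([554, 1031, 0]) stool();
translate([1538, 264, 0]) stool();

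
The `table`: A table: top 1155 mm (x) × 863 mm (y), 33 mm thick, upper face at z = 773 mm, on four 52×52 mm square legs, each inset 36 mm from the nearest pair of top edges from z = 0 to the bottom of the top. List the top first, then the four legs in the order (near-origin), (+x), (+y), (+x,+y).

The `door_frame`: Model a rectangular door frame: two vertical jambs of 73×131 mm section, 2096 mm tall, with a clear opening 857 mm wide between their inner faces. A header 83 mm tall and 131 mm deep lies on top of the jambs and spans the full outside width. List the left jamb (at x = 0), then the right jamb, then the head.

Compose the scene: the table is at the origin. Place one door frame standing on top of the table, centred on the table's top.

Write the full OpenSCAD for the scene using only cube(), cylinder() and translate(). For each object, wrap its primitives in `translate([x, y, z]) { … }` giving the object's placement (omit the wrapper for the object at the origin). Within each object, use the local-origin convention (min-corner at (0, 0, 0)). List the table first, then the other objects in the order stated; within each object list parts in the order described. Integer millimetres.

translate([0, 0, 740]) cube([1155, 863, 33]);
translate([36, 36, 0]) cube([52, 52, 740]);
translate([1067, 36, 0]) cube([52, 52, 740]);
translate([36, 775, 0]) cube([52, 52, 740]);
translate([1067, 775, 0]) cube([52, 52, 740]);
translate([76, 366, 773]) {
  cube([73, 131, 2096]);
  translate([930, 0, 0]) cube([73, 131, 2096]);
  translate([0, 0, 2096]) cube([1003, 131, 83]);
}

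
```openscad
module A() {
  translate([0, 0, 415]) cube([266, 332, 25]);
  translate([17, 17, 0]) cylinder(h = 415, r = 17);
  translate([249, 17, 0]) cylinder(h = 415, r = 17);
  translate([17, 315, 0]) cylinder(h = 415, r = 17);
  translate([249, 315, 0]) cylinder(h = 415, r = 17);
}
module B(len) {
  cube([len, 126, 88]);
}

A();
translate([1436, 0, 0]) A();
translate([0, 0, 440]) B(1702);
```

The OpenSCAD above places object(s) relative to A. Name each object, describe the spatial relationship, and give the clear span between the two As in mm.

Second stool starts at x = 1436; first ends at x = 266; clear span = 1436 − 266 = 1170 mm.

A is a stool. B is a beam. A beam spans the tops of two stools. The clear span between the two stools is 1170 mm.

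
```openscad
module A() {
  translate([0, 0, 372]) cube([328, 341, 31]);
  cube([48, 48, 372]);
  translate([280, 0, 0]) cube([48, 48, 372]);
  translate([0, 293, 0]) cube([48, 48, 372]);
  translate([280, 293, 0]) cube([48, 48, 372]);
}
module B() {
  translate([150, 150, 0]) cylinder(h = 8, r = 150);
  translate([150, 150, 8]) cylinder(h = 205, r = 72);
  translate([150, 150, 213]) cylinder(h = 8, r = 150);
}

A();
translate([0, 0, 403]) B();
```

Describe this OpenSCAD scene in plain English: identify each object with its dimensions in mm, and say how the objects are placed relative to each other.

A is a simple wooden stool: a rectangular seat 328 mm (x) by 341 mm (y), 31 mm thick, top face at z = 403 mm, on four square legs, each 48×48 mm in cross-section. The legs rest on z = 0, each flush with a corner of the seat.

B is a spool: two coaxial disc flanges of radius 150 mm and thickness 8 mm, joined by a core cylinder of radius 72 mm and height 205 mm. The lower flange rests on z = 0 and the three cylinders share a vertical axis.

The spool is on top of the stool.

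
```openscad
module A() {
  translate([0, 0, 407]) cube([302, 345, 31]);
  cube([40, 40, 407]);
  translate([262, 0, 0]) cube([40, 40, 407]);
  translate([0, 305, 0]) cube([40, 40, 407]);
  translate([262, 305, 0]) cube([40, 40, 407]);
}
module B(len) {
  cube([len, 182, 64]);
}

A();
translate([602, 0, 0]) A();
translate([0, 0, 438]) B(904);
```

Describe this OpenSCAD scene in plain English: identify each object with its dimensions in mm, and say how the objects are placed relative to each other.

A is a four-legged stool. The seat is 302×345 mm, 31 mm thick, top at z = 438 mm. It stands on four square legs, each 40×40 mm in cross-section, from z = 0 to the seat underside, each flush with a corner of the seat.

B is a rectangular beam 904 mm long (x), 182 mm deep (y), 64 mm thick (z).

The beam spans the tops of two stools placed 300 mm apart, resting at z = 438 mm.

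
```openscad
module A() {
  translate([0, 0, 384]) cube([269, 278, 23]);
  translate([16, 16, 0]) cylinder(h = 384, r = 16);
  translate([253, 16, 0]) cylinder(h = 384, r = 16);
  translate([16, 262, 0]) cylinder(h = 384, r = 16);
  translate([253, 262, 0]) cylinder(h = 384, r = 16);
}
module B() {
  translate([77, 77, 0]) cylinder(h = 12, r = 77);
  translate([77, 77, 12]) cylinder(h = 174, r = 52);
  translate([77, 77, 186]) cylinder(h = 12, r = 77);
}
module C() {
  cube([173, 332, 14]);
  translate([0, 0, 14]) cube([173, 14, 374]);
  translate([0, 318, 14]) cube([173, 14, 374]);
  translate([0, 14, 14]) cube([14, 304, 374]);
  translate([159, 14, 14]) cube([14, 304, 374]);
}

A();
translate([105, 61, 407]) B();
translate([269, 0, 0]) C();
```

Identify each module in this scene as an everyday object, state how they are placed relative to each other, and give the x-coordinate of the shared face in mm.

The stool's +x face and the open box's −x face are both at x = 269 mm.

A is a stool. B is a spool. C is an open box. The spool is on top of the stool. The open box is against the stool's +x side, with their −y faces flush. The x-coordinate of the shared face is 269 mm.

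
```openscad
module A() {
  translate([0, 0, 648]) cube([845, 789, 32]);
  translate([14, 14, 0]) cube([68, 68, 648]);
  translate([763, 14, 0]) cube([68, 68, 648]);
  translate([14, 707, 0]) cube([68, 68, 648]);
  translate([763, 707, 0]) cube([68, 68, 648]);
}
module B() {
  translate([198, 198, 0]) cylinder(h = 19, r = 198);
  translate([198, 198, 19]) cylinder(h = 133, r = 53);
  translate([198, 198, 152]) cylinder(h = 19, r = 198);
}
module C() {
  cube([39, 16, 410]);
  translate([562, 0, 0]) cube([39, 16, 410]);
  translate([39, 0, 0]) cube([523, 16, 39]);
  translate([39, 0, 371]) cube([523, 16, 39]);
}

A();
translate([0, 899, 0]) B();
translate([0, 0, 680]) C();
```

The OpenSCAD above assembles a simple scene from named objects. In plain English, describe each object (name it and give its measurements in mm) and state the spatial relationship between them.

A is a table with a 845×789 mm rectangular top, 32 mm thick, top surface at z = 680 mm, supported by four 68×68 mm square legs, each inset 14 mm from the nearest pair of top edges, running from the floor.

B is a spool: two coaxial disc flanges of radius 198 mm and thickness 19 mm, joined by a core cylinder of radius 53 mm and height 133 mm. The lower flange rests on z = 0 and the three cylinders share a vertical axis.

C is a rectangular picture frame lying in the x–z plane (depth along y). The opening is 523 mm wide (x) by 332 mm tall (z), surrounded by a border 39 mm wide on all four sides. The frame is 16 mm deep and is made of two full-height vertical stiles with two horizontal rails fitted between them.

The spool is on the floor beside the table on its +y side. The picture frame is on top of the table.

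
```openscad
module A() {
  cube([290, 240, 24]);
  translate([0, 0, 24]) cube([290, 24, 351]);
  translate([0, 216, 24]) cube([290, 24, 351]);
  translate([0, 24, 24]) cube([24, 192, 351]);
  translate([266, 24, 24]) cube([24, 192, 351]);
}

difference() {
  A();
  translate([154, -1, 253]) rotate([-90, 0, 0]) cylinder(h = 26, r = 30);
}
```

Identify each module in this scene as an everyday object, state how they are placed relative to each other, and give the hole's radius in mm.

The subtracted cylinder has r = 30 mm.

A is an open box. The open box has a circular hole through its front wall. The hole's radius is 30 mm.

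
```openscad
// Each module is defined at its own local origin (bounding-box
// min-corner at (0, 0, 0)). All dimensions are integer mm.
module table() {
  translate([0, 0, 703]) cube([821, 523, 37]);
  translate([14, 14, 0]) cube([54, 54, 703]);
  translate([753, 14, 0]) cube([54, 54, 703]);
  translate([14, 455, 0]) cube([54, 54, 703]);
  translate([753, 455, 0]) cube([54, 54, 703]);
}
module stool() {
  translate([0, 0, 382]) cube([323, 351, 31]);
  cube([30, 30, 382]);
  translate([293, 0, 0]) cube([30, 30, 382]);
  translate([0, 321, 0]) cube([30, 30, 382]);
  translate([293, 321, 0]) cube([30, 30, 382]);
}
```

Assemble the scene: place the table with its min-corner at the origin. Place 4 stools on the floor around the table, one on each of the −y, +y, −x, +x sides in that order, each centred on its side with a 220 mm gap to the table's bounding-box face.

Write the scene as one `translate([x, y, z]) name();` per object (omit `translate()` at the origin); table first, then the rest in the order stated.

table();
translate([249, -571, 0]) stool();
translate([249, 743, 0]) stool();
translate([-543, 86, 0]) stool();
translate([1041, 86, 0]) stool();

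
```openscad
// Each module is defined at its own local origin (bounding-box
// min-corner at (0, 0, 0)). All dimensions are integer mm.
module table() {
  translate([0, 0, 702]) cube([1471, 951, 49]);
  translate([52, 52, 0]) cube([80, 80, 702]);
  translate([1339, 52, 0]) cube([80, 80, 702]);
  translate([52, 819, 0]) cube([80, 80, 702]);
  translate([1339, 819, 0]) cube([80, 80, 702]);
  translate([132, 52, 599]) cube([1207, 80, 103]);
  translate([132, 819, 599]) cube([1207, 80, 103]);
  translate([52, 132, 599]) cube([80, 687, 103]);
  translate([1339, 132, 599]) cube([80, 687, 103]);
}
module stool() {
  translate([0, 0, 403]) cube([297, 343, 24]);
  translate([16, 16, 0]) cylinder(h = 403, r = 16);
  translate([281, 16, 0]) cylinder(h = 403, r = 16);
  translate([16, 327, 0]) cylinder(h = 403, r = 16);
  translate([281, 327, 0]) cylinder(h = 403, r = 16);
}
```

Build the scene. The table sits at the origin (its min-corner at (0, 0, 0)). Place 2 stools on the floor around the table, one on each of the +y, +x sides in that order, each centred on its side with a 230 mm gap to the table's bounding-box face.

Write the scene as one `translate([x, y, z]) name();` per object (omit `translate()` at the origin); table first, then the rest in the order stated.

table();
translate([587, 1181, 0]) stool();
translate([1701, 304, 0]) stool();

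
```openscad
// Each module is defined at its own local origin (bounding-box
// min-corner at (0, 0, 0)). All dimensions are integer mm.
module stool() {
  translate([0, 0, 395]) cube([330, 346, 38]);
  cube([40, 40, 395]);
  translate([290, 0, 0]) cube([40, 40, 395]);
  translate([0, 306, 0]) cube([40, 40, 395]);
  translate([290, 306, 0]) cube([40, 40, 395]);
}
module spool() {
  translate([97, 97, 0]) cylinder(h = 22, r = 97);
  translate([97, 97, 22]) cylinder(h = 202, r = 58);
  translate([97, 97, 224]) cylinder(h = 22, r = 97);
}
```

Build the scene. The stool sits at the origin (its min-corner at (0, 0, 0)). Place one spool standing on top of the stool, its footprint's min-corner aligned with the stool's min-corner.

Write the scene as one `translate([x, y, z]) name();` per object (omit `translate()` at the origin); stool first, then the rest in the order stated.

stool();
translate([0, 0, 433]) spool();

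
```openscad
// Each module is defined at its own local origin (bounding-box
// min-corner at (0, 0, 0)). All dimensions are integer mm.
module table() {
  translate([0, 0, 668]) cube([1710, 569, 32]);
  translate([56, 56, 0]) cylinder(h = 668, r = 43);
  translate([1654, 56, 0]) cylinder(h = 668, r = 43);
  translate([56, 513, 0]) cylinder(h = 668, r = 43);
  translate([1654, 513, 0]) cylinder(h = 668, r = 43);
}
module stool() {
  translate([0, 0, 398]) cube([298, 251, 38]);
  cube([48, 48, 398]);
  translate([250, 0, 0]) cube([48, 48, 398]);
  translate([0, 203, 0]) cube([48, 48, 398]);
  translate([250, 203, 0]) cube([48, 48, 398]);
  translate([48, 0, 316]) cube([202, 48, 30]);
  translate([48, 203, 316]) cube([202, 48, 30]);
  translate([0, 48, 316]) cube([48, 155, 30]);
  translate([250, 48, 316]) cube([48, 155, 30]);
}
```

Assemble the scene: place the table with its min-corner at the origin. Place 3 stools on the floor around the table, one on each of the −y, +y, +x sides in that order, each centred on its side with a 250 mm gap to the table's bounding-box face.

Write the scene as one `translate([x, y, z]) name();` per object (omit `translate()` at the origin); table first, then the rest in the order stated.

table();
translate([706, -501, 0]) stool();
translate([706, 819, 0]) stool();
translate([1960, 159, 0]) stool();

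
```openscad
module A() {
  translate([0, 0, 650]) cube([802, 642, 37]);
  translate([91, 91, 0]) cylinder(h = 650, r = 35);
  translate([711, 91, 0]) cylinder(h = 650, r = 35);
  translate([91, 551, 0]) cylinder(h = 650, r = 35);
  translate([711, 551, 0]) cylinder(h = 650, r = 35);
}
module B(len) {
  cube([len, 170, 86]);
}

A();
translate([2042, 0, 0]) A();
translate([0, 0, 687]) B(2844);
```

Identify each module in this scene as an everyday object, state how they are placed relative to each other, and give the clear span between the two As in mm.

Second table starts at x = 2042; first ends at x = 802; clear span = 2042 − 802 = 1240 mm.

A is a table. B is a beam. A beam spans the tops of two tables. The clear span between the two tables is 1240 mm.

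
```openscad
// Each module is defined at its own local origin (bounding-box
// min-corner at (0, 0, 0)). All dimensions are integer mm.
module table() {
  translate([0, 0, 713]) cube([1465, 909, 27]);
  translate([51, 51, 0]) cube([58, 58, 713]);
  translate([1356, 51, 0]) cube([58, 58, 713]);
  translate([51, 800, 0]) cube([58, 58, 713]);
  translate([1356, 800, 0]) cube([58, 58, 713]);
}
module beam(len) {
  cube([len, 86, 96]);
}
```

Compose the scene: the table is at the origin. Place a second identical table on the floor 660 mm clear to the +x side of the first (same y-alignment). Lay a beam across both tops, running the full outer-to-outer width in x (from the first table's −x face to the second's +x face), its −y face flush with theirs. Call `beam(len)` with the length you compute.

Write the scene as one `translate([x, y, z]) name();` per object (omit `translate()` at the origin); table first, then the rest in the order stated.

table();
translate([2125, 0, 0]) table();
translate([0, 0, 740]) beam(3590);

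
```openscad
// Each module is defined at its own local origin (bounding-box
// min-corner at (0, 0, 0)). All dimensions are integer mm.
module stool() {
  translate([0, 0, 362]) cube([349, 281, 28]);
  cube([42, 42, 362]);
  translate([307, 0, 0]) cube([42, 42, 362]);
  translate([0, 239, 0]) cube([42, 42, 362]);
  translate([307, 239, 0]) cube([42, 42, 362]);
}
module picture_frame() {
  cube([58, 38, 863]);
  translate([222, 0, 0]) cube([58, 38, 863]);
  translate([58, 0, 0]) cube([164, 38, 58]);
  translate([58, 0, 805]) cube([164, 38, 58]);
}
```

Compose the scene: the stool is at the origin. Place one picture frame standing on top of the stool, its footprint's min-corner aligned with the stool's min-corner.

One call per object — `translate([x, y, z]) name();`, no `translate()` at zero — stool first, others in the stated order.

stool();
translate([0, 0, 390]) picture_frame();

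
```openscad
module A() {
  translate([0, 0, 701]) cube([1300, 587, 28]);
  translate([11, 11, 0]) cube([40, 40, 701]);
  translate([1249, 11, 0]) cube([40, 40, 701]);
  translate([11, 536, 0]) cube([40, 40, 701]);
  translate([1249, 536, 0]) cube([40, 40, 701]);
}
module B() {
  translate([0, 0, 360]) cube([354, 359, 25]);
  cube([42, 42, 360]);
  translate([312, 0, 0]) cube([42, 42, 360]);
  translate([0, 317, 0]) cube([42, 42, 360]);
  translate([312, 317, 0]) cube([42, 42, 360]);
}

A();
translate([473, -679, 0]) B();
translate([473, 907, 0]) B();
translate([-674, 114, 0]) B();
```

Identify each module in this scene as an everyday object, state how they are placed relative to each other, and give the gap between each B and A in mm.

A is a table. B is a stool. Three stools sit around the table at the −y, +y, −x sides. The gap between each stool and the table is 320 mm.

Each stool's nearest face is 320 mm from the table's bounding box.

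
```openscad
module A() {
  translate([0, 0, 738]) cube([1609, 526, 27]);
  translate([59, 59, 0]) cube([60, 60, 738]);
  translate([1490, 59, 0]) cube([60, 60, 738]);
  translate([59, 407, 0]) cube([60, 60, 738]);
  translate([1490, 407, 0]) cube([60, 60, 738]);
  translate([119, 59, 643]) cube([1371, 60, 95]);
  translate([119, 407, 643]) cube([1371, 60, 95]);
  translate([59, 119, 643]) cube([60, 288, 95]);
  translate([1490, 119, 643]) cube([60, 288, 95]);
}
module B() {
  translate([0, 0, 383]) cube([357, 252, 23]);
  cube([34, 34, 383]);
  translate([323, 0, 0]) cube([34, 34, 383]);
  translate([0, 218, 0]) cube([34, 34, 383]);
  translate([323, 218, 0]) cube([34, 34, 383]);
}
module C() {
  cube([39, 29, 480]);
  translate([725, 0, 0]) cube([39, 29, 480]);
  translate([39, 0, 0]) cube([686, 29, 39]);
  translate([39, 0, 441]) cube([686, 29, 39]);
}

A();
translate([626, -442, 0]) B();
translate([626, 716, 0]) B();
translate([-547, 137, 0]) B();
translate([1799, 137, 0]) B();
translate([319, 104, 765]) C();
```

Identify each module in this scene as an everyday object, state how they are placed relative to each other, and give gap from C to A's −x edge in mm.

The picture frame's min-x is at 319; the table's min-x is 0; gap = 319 mm.

A is a table. B is a stool. C is a picture frame. Four stools sit around the table at the −y, +y, −x, +x sides. The picture frame is on top of the table. The gap from the picture frame to the table's −x edge is 319 mm.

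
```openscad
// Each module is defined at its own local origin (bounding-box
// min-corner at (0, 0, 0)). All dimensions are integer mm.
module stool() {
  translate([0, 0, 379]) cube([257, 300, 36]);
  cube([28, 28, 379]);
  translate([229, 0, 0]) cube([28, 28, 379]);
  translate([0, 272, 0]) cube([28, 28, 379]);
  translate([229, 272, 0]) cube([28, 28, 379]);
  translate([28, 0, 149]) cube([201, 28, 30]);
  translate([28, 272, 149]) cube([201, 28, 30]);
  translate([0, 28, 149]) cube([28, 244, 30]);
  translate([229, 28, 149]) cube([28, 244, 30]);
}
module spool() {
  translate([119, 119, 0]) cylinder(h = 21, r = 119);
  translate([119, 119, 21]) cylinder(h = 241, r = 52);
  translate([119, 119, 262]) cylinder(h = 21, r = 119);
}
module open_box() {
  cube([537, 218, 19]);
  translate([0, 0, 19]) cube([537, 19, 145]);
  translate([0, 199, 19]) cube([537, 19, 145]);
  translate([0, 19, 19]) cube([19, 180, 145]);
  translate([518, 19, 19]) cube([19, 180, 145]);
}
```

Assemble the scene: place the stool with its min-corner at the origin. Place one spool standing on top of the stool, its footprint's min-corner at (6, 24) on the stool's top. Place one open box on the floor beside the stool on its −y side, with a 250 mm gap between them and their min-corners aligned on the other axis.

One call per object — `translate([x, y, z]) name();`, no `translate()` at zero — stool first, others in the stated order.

stool();
translate([6, 24, 415]) spool();
translate([0, -468, 0]) open_box();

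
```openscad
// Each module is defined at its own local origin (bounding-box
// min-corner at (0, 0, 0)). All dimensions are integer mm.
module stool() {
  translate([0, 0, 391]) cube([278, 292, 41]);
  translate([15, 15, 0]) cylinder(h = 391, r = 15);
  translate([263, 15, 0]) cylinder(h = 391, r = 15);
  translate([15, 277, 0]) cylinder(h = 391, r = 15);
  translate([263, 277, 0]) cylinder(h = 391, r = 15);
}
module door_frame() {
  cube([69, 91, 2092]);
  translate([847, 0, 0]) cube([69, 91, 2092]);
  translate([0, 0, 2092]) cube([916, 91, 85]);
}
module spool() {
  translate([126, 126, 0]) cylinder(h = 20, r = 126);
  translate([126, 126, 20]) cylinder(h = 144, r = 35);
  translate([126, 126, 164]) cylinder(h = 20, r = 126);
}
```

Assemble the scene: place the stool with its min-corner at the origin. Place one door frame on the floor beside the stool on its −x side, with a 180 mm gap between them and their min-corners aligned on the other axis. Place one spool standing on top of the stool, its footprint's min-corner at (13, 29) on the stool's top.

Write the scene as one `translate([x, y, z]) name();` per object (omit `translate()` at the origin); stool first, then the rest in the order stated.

stool();
translate([-1096, 0, 0]) door_frame();
translate([13, 29, 432]) spool();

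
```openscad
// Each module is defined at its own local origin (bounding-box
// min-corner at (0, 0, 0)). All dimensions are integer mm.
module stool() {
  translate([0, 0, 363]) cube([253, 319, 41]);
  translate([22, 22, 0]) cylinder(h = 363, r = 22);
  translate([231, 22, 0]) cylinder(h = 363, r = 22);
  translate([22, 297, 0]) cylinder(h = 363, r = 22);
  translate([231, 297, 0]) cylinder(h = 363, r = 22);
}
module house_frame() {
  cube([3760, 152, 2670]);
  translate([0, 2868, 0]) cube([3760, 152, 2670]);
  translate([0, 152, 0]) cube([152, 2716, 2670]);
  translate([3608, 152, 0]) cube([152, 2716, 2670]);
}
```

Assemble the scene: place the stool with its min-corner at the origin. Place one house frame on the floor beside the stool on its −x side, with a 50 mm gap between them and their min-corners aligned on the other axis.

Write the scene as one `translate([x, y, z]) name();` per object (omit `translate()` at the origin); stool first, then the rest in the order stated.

stool();
translate([-3810, 0, 0]) house_frame();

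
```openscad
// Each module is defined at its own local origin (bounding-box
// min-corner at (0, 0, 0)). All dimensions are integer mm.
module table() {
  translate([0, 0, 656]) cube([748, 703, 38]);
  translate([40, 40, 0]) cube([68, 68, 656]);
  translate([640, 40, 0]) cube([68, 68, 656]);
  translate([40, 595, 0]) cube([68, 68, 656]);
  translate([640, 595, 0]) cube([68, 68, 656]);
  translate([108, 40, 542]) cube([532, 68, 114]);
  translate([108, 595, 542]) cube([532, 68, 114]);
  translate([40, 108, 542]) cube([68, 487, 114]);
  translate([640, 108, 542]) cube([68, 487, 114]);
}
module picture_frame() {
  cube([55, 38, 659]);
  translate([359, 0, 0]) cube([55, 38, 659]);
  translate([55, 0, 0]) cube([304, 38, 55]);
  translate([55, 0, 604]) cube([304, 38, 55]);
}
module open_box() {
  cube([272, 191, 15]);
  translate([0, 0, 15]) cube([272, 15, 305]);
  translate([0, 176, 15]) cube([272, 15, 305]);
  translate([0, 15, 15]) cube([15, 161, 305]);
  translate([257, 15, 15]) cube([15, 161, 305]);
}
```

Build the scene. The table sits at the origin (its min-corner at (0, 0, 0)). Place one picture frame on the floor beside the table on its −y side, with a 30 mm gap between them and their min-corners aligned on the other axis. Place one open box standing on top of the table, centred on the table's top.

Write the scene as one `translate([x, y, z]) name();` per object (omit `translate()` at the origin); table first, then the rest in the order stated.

table();
translate([0, -68, 0]) picture_frame();
translate([238, 256, 694]) open_box();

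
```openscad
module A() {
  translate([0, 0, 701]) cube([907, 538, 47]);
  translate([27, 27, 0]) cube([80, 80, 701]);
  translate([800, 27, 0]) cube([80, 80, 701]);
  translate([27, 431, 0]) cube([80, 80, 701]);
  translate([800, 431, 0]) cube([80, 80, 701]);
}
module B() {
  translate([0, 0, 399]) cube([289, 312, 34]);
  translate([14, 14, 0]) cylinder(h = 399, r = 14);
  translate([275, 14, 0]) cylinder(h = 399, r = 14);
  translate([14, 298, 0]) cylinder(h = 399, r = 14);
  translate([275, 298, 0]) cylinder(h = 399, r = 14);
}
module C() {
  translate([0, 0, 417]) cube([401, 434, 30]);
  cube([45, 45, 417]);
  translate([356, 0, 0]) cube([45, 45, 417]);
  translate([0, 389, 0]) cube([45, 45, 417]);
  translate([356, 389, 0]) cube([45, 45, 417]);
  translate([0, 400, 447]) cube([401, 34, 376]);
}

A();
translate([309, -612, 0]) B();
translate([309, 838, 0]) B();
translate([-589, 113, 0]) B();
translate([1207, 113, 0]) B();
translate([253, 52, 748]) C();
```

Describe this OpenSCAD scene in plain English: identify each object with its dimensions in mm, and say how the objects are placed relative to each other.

A is a table: top 907 mm (x) × 538 mm (y), 47 mm thick, upper face at z = 748 mm, on four 80×80 mm square legs, each inset 27 mm from the nearest pair of top edges, running from z = 0 to the bottom of the top.

B is a simple wooden stool: a rectangular seat 289 mm (x) by 312 mm (y), 34 mm thick, top face at z = 433 mm, on four round legs, each 28 mm in diameter. The legs rest on z = 0, each leg's axis is inset half a diameter from the nearest pair of seat edges (so the leg's bounding box is flush with the corner).

C is a chair. The seat is a 401×434×30 mm slab with its top at z = 447 mm, on four 45×45 mm corner legs (flush with the seat edges, standing on z = 0). A flat backrest 34 mm thick, 376 mm tall, spans the full seat width and rises from the seat top along its +y edge, rear face flush with the rear of the seat.

Four stools sit around the table at the −y, +y, −x, +x sides. The chair is on top of the table, centred.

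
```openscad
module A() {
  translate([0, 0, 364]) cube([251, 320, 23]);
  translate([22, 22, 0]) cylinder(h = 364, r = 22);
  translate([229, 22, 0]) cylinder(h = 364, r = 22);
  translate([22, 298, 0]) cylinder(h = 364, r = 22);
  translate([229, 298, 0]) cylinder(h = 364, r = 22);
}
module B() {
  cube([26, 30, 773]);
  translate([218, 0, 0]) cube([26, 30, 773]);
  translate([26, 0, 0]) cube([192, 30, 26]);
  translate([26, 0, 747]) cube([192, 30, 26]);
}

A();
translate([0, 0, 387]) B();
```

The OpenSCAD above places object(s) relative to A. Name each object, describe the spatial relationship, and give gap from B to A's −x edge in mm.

A is a stool. B is a picture frame. The picture frame is on top of the stool. The gap from the picture frame to the stool's −x edge is 0 mm.

The picture frame's min-x is at 0; the stool's min-x is 0; gap = 0 mm.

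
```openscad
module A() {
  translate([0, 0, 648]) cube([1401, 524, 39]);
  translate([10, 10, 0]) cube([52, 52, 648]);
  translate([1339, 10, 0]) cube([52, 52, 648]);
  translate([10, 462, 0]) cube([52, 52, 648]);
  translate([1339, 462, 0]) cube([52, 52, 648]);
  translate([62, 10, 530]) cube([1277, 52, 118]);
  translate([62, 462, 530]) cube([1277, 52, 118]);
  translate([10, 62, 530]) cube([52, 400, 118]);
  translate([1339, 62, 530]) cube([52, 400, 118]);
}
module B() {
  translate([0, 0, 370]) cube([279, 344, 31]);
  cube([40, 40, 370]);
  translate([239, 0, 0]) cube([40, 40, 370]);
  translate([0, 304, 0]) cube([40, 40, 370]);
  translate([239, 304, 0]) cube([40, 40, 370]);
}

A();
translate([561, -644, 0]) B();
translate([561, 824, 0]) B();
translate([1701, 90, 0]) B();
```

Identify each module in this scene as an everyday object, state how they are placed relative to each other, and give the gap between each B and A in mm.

A is a table. B is a stool. Three stools sit around the table at the −y, +y, +x sides. The gap between each stool and the table is 300 mm.

Each stool's nearest face is 300 mm from the table's bounding box.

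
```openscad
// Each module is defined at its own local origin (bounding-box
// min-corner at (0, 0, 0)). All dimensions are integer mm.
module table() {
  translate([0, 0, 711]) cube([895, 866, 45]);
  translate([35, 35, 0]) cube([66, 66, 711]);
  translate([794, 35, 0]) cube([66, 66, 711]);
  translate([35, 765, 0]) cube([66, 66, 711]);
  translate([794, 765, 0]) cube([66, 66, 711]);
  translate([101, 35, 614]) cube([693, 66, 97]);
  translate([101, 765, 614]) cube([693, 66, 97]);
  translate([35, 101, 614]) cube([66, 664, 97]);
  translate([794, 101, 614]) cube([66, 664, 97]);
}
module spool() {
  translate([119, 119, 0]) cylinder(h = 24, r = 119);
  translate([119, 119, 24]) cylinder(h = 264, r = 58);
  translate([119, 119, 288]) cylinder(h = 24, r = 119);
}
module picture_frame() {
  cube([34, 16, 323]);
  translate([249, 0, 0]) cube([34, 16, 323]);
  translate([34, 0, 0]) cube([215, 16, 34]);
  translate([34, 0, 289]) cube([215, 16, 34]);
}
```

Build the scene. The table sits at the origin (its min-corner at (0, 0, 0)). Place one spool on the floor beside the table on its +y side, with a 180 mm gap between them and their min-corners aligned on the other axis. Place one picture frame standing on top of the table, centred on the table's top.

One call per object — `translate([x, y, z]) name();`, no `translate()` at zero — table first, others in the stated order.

table();
translate([0, 1046, 0]) spool();
translate([306, 425, 756]) picture_frame();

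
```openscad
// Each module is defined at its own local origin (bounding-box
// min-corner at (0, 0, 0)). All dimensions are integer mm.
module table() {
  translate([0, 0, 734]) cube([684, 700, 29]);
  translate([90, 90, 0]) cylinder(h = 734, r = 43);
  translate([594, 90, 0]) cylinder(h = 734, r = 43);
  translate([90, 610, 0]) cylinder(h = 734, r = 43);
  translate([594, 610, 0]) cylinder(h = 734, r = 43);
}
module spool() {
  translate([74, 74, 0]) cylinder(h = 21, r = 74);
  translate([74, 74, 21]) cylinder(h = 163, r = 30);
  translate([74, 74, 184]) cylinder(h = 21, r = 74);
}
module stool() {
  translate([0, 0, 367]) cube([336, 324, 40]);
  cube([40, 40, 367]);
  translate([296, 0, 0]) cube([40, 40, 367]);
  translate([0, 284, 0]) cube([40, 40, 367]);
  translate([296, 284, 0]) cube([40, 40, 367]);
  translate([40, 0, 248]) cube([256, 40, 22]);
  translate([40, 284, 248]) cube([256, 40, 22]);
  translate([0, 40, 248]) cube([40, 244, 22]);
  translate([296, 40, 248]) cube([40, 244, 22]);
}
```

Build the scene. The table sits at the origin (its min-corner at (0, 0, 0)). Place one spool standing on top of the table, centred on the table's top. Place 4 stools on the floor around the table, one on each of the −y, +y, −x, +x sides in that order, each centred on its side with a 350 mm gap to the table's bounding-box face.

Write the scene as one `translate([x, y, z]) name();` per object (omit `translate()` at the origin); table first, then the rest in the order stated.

table();
translate([268, 276, 763]) spool();
translate([174, -674, 0]) stool();
translate([174, 1050, 0]) stool();
translate([-686, 188, 0]) stool();
translate([1034, 188, 0]) stool();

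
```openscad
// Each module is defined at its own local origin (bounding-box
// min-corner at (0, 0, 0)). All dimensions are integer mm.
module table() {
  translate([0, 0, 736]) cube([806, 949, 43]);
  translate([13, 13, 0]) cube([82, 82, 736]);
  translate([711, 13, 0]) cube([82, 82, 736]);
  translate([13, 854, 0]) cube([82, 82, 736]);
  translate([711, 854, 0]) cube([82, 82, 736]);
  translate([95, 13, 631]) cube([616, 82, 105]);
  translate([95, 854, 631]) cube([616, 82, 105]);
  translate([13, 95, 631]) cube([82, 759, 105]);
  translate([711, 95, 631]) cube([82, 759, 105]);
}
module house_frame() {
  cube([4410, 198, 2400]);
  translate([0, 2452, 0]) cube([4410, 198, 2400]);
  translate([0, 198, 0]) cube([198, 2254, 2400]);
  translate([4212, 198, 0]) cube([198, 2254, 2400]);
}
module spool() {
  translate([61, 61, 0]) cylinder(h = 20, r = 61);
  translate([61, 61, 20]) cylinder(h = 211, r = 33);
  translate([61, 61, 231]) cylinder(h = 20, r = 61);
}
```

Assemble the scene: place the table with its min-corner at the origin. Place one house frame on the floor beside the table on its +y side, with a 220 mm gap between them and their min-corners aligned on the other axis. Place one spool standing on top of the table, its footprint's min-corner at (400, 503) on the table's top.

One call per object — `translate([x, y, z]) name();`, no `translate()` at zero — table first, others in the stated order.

table();
translate([0, 1169, 0]) house_frame();
translate([400, 503, 779]) spool();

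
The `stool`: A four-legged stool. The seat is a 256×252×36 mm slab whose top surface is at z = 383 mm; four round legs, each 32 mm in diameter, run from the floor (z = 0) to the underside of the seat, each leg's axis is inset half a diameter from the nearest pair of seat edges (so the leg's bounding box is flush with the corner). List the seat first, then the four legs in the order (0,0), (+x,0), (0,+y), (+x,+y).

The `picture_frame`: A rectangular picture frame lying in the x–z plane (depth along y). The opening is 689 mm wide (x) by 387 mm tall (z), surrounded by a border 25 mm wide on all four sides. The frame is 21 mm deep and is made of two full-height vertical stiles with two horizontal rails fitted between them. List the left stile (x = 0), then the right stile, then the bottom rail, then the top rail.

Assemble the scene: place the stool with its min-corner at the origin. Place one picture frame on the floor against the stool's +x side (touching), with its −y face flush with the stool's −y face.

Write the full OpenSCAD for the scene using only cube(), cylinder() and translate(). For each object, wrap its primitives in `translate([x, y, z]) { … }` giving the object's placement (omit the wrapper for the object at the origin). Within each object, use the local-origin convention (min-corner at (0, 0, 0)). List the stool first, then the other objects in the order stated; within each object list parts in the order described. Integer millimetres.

translate([0, 0, 347]) cube([256, 252, 36]);
translate([16, 16, 0]) cylinder(h = 347, r = 16);
translate([240, 16, 0]) cylinder(h = 347, r = 16);
translate([16, 236, 0]) cylinder(h = 347, r = 16);
translate([240, 236, 0]) cylinder(h = 347, r = 16);
translate([256, 0, 0]) {
  cube([25, 21, 437]);
  translate([714, 0, 0]) cube([25, 21, 437]);
  translate([25, 0, 0]) cube([689, 21, 25]);
  translate([25, 0, 412]) cube([689, 21, 25]);
}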